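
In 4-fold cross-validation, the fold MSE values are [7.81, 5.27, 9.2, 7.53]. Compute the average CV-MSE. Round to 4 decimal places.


Add all fold MSEs: 29.8100.
Divide by k = 4: 29.8100/4 = 7.4525.

7.4525


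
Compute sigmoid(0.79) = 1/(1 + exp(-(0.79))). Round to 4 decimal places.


exp(-0.7900) = 0.4538.
1 + exp(-z) = 1.4538.
sigmoid = 1/1.4538 = 0.6878.

0.6878


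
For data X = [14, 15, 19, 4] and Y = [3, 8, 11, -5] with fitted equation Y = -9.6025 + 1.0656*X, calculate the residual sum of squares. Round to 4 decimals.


For each point, residual = actual - predicted.
Residuals: [-2.3159, 1.6185, 0.3561, 0.3401].
Sum of squared residuals = 8.2254.

8.2254


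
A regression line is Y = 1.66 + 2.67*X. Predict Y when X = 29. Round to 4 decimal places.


Plug X = 29 into Y = 1.66 + 2.67*X:
Y = 1.66 + 77.4300 = 79.0900.

79.0900


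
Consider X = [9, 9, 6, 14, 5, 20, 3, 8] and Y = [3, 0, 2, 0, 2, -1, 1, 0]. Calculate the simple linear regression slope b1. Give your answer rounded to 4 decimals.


The sample means are xbar = 9.2500 and ybar = 0.8750.
Compute S_xx = 207.5000 and S_xy = -32.7500.
Slope b1 = S_xy / S_xx = -32.7500 / 207.5000 = -0.1578.

-0.1578


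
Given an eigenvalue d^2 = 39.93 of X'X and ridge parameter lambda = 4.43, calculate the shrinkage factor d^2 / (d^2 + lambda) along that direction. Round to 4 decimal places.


Denominator = d^2 + lambda = 39.93 + 4.43 = 44.3600.
Shrinkage = 39.93 / 44.3600 = 0.9001.

0.9001


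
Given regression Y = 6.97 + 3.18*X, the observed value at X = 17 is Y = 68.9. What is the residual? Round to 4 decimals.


Compute yhat = 6.97 + (3.18)(17) = 61.0300.
Residual = actual - predicted = 68.9 - 61.0300 = 7.8700.

7.8700


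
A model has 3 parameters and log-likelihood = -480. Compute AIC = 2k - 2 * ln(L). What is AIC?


AIC = 2*3 - 2*(-480).
= 6 + 960 = 966.

966


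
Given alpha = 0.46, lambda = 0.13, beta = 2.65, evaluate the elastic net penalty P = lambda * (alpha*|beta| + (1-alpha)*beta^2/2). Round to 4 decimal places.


L1 component = 0.46 * |2.65| = 1.2190.
L2 component = 0.54 * 2.65^2 / 2 = 1.8961.
Penalty = 0.13 * (1.2190 + 1.8961) = 0.13 * 3.1151 = 0.4050.

0.4050


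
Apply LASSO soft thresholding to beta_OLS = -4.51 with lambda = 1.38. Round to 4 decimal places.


|beta_OLS| = 4.51.
lambda = 1.38.
Since |beta| > lambda, coefficient = sign(beta)*(|beta| - lambda) = -3.1300.
Result = -3.1300.

-3.1300


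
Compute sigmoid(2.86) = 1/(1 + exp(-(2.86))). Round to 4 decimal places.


exp(-2.8600) = 0.0573.
1 + exp(-z) = 1.0573.
sigmoid = 1/1.0573 = 0.9458.

0.9458


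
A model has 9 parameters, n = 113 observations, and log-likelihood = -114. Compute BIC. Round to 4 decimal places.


Compute k*ln(n) = 9*ln(113) = 9*4.727388 = 42.546492.
Then -2*loglik = 228.
BIC = 42.546492 + 228 = 270.546492, which rounds to 270.5465.

270.5465


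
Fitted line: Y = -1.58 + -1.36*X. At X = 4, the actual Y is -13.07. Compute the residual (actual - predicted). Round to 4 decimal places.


Predicted = -1.58 + -1.36 * 4 = -7.0200.
Residual = -13.07 - -7.0200 = -6.0500.

-6.0500


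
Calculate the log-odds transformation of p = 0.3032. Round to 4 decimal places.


Compute the odds: 0.3032/0.6968 = 0.4351.
Take the natural log: ln(0.4351) = -0.8321.

-0.8321


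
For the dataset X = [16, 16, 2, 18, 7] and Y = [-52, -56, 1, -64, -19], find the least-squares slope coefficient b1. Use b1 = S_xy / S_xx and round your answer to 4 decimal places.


First compute the means: xbar = 11.8000, ybar = -38.0000.
Then S_xx = sum((xi - xbar)^2) = 192.8000.
S_xy = sum((xi - xbar)(yi - ybar)) = -769.0000.
b1 = S_xy / S_xx = -769.0000 / 192.8000 = -3.9886.

-3.9886


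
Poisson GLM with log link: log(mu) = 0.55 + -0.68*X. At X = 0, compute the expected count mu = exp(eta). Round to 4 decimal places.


Compute eta = 0.55 + -0.68 * 0 = 0.5500.
Apply inverse link: mu = e^0.5500 = 1.7333.

1.7333


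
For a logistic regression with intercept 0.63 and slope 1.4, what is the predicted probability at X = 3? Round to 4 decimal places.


z = 0.63 + 1.4 * 3 = 4.8300.
Sigmoid: P = 1 / (1 + exp(-4.8300)) = 0.9921.

0.9921


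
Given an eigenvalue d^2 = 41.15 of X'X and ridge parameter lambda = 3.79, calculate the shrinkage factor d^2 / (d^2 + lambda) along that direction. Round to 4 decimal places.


d^2 + lambda = 41.15 + 3.79 = 44.9400.
Shrinkage factor = 41.15/44.9400 = 0.9157.

0.9157


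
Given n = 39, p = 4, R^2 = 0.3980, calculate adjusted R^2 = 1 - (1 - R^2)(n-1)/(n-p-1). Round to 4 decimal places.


Plug in: Adj R^2 = 1 - (1 - 0.3980) * 38/34.
= 1 - 0.6020 * 38/34
= 1 - 22.8760 / 34
= 1 - 0.6728 = 0.3272.

0.3272


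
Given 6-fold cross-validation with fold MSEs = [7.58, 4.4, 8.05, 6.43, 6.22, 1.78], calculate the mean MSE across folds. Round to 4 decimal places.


Sum of fold MSEs = 34.4600.
Average = 34.4600 / 6 = 5.7433.

5.7433


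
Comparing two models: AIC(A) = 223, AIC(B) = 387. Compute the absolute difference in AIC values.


Compute |223 - 387| = 164.
Model A has the smaller AIC.

164


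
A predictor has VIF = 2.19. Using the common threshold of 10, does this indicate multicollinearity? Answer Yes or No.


The threshold is 10.
VIF = 2.19 is < 10.
Multicollinearity indication: No.

No


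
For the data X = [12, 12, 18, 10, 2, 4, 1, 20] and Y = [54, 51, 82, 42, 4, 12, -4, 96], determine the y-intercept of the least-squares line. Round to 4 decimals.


The slope is b1 = 5.1013.
Sample means are xbar = 9.8750 and ybar = 42.1250.
Intercept: b0 = 42.1250 - (5.1013)(9.8750) = -8.2504.

-8.2504


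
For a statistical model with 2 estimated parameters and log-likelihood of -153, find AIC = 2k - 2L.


AIC = 2k - 2*loglik = 2(2) - 2(-153).
= 4 + 306 = 310.

310


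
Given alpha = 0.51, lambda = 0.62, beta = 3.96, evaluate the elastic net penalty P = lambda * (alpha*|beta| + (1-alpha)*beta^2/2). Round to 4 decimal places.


Compute:
L1 = 0.51 * 3.96 = 2.0196.
L2 = 0.49 * 3.96^2 / 2 = 3.8420.
Penalty = 0.62 * (2.0196 + 3.8420) = 3.6342.

3.6342


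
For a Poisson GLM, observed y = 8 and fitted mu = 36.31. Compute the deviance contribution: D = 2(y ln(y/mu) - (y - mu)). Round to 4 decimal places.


First: ln(8/36.31) = -1.512652.
Then: 8 * -1.512652 = -12.101216.
y - mu = 8 - 36.31 = -28.31.
D = 2(-12.101216 - -28.31) = 32.417568, which rounds to 32.4176.

32.4176


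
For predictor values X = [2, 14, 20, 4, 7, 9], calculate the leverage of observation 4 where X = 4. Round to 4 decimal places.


Mean of X: xbar = 9.3333.
SXX = 223.3333.
For X = 4: h = 1/6 + (4 - 9.3333)^2/223.3333 = 0.2940.

0.2940


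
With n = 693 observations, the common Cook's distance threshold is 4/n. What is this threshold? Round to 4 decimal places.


The threshold is 4/n.
4/693 = 0.0058.

0.0058


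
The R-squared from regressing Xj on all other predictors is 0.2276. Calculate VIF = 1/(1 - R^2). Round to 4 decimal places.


Denominator: 1 - 0.2276 = 0.7724.
VIF = 1 / 0.7724 = 1.2947.

1.2947


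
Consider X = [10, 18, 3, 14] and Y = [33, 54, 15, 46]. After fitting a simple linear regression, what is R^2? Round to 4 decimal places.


Fit the OLS line: b0 = 7.1222, b1 = 2.6558.
SSres = 4.2077.
SStot = 870.0000.
R^2 = 1 - 4.2077/870.0000 = 0.9952.

0.9952


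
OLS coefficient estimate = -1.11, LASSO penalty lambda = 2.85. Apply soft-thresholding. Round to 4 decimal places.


|beta_OLS| = 1.11.
lambda = 2.85.
Since |beta| <= lambda, the coefficient is set to 0.
Result = 0.0000.

0.0000


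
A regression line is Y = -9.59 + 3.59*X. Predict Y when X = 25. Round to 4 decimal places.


Plug X = 25 into Y = -9.59 + 3.59*X:
Y = -9.59 + 89.7500 = 80.1600.

80.1600


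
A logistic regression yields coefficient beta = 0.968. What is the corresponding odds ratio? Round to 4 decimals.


Odds ratio = exp(beta) = exp(0.968).
= 2.6327.

2.6327


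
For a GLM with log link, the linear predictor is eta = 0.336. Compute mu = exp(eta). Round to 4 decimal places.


The inverse log link gives:
mu = exp(0.336) = 1.3993.

1.3993


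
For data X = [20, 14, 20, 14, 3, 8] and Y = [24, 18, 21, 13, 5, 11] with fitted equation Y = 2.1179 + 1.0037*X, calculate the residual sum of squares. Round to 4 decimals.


Compute predicted values, then residuals = yi - yhat_i.
Residuals: [1.8081, 1.8303, -1.1919, -3.1697, -0.1290, 0.8525].
SSres = sum(residual^2) = 18.8302.

18.8302


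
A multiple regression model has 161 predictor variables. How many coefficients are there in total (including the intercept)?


Including the intercept, the model has 161 predictor coefficients + 1 intercept.
Total = 162.

162


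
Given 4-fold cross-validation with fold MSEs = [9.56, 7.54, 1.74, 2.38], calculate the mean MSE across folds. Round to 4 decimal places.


Sum of fold MSEs = 21.2200.
Average = 21.2200 / 4 = 5.3050.

5.3050


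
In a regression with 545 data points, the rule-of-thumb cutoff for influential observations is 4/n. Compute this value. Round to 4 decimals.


The threshold is 4/n.
4/545 = 0.0073.

0.0073


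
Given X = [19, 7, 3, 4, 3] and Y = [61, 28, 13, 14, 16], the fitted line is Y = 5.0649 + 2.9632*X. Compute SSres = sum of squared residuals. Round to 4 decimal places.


For each point, residual = actual - predicted.
Residuals: [-0.3657, 2.1927, -0.9545, -2.9177, 2.0455].
Sum of squared residuals = 18.5498.

18.5498


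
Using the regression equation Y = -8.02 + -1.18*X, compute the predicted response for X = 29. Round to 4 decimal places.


Plug X = 29 into Y = -8.02 + -1.18*X:
Y = -8.02 + -34.2200 = -42.2400.

-42.2400


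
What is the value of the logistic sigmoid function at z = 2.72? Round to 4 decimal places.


First, exp(-2.7200) = 0.0659.
Then sigma(z) = 1/(1 + 0.0659) = 0.9382.

0.9382


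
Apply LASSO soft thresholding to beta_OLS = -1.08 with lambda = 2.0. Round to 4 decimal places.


Check: |-1.08| = 1.08 vs lambda = 2.0.
Since |beta| <= lambda, the coefficient is set to 0.
Soft-thresholded coefficient = 0.0000.

0.0000


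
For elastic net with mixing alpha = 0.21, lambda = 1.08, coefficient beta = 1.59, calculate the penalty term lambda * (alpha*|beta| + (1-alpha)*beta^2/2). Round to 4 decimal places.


Compute:
L1 = 0.21 * 1.59 = 0.3339.
L2 = 0.79 * 1.59^2 / 2 = 0.9986.
Penalty = 1.08 * (0.3339 + 0.9986) = 1.4391.

1.4391


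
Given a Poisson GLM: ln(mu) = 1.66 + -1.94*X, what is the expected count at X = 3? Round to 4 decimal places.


Linear predictor: eta = 1.66 + (-1.94)(3) = -4.1600.
Expected count: mu = exp(-4.1600) = 0.0156.

0.0156


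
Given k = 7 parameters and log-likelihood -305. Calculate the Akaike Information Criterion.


AIC = 2k - 2*loglik = 2(7) - 2(-305).
= 14 + 610 = 624.

624


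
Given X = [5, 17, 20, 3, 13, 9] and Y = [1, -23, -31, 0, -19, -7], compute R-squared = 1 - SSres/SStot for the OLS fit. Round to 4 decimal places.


After computing the OLS fit (b0=8.3803, b1=-1.9296):
SSres = 23.7183, SStot = 860.8333.
R^2 = 1 - 23.7183/860.8333 = 0.9724.

0.9724


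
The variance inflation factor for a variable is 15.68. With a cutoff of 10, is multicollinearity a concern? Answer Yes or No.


The threshold is 10.
VIF = 15.68 is >= 10.
Multicollinearity indication: Yes.

Yes


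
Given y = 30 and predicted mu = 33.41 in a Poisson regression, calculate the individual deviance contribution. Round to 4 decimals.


Compute y*ln(y/mu) = 30*ln(30/33.41) = 30*-0.107658 = -3.229740.
y - mu = -3.41.
D = 2*(-3.229740 - (-3.41)) = 0.360520, which rounds to 0.3605.

0.3605


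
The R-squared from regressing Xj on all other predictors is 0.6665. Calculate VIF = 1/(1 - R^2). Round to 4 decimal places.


Denominator: 1 - 0.6665 = 0.3335.
VIF = 1 / 0.3335 = 2.9985.

2.9985


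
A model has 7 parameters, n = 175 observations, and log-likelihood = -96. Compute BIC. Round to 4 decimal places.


k * ln(n) = 7 * ln(175) = 7 * 5.164786 = 36.153502.
-2 * loglik = -2 * (-96) = 192.
BIC = 36.153502 + 192 = 228.153502, which rounds to 228.1535.

228.1535


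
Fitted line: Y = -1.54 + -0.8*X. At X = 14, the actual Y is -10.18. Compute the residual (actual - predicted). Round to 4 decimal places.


Compute yhat = -1.54 + (-0.8)(14) = -12.7400.
Residual = actual - predicted = -10.18 - -12.7400 = 2.5600.

2.5600


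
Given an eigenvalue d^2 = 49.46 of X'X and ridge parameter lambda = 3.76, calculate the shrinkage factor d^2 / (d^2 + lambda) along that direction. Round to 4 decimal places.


d^2 + lambda = 49.46 + 3.76 = 53.2200.
Shrinkage factor = 49.46/53.2200 = 0.9293.

0.9293


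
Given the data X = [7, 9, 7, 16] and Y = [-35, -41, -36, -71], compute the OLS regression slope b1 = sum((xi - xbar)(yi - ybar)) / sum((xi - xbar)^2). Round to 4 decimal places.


Calculate xbar = 9.7500, ybar = -45.7500.
S_xx = 54.7500, S_xy = -217.7500.
Using b1 = S_xy / S_xx = -217.7500 / 54.7500, we get b1 = -3.9772.

-3.9772


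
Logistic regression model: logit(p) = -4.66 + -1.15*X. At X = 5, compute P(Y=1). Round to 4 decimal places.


z = -4.66 + -1.15 * 5 = -10.4100.
Sigmoid: P = 1 / (1 + exp(10.4100)) = 0.0000.

0.0000


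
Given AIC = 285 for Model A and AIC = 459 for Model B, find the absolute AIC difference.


Compute |285 - 459| = 174.
Model A has the smaller AIC.

174


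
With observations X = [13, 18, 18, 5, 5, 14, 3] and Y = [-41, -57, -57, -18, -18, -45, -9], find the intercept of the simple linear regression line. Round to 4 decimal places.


First find the slope: b1 = -3.0868.
Means: xbar = 10.8571, ybar = -35.0000.
b0 = ybar - b1 * xbar = -35.0000 - -3.0868 * 10.8571 = -1.4861.

-1.4861


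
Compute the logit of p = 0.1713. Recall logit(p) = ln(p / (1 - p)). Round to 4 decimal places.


Compute the odds: 0.1713/0.8287 = 0.2067.
Take the natural log: ln(0.2067) = -1.5764.

-1.5764


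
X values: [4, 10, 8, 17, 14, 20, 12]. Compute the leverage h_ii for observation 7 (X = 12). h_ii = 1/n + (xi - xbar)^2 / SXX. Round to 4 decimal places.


n = 7, xbar = 12.1429.
SXX = sum((xi - xbar)^2) = 176.8571.
h = 1/7 + (12 - 12.1429)^2 / 176.8571 = 0.1430.

0.1430


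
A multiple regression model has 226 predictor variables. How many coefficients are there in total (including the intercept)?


Each predictor gets one coefficient, plus one intercept.
Total parameters = 226 + 1 = 227.

227


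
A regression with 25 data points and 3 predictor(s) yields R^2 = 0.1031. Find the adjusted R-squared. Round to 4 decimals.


Using the formula:
(1 - 0.1031) = 0.8969.
Multiply by 24/21: 0.8969 * 24 = 21.5256, then 21.5256 / 21 = 1.0250.
Adj R^2 = 1 - 1.0250 = -0.0250.

-0.0250


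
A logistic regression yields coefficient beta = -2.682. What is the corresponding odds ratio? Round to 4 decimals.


exp(-2.682) = 0.0684.
So the odds ratio is 0.0684.

0.0684


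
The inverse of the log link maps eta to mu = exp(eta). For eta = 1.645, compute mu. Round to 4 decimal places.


mu = exp(eta) = exp(1.645).
= 5.1810.

5.1810


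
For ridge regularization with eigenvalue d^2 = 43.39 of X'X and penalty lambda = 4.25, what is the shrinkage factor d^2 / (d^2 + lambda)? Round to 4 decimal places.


Compute the denominator: 43.39 + 4.25 = 47.6400.
Shrinkage factor = 43.39 / 47.6400 = 0.9108.

0.9108


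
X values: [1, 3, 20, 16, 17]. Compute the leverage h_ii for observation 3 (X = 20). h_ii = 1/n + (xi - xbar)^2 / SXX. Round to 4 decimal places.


Mean of X: xbar = 11.4000.
SXX = 305.2000.
For X = 20: h = 1/5 + (20 - 11.4000)^2/305.2000 = 0.4423.

0.4423


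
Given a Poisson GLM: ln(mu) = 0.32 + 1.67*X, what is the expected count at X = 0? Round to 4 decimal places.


eta = 0.32 + 1.67 * 0 = 0.3200.
mu = exp(0.3200) = 1.3771.

1.3771


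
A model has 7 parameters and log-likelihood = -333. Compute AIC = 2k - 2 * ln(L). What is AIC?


AIC = 2*7 - 2*(-333).
= 14 + 666 = 680.

680


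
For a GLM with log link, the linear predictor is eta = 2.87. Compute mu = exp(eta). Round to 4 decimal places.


Apply the inverse link:
mu = e^2.87 = 17.6370.

17.6370


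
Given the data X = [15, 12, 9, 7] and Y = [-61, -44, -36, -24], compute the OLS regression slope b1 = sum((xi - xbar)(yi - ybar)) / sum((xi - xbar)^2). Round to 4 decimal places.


The sample means are xbar = 10.7500 and ybar = -41.2500.
Compute S_xx = 36.7500 and S_xy = -161.2500.
Slope b1 = S_xy / S_xx = -161.2500 / 36.7500 = -4.3878.

-4.3878


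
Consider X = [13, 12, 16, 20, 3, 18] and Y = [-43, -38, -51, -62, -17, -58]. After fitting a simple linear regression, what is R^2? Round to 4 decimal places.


Fit the OLS line: b0 = -7.9283, b1 = -2.7004.
SSres = 8.5533.
SStot = 1330.8333.
R^2 = 1 - 8.5533/1330.8333 = 0.9936.

0.9936


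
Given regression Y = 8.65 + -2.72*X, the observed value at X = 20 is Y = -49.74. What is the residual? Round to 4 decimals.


Compute yhat = 8.65 + (-2.72)(20) = -45.7500.
Residual = actual - predicted = -49.74 - -45.7500 = -3.9900.

-3.9900


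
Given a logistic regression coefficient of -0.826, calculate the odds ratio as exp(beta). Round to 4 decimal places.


The odds ratio is computed as:
OR = e^(-0.826) = 0.4378.

0.4378


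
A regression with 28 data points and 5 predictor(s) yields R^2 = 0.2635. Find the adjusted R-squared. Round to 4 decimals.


Plug in: Adj R^2 = 1 - (1 - 0.2635) * 27/22.
= 1 - 0.7365 * 27/22
= 1 - 19.8855 / 22
= 1 - 0.9039 = 0.0961.

0.0961


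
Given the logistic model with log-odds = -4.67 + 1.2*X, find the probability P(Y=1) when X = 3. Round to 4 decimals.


Compute z = -4.67 + (1.2)(3) = -1.0700.
exp(-z) = 2.9154.
P = 1/(1 + 2.9154) = 0.2554.

0.2554


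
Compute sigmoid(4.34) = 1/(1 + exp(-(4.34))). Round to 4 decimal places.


exp(-4.3400) = 0.0130.
1 + exp(-z) = 1.0130.
sigmoid = 1/1.0130 = 0.9871.

0.9871


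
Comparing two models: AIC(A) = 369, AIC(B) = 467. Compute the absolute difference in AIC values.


|AIC_A - AIC_B| = |369 - 467| = 98.
Model A is preferred (lower AIC).

98


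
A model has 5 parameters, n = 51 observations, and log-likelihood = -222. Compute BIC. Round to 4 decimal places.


ln(51) = 3.931826.
k * ln(n) = 5 * 3.931826 = 19.659130.
-2L = 444.
BIC = 19.659130 + 444 = 463.659130, which rounds to 463.6591.

463.6591


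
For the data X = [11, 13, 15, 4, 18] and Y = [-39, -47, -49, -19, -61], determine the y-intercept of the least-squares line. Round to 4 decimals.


The slope is b1 = -2.9422.
Sample means are xbar = 12.2000 and ybar = -43.0000.
Intercept: b0 = -43.0000 - (-2.9422)(12.2000) = -7.1047.

-7.1047


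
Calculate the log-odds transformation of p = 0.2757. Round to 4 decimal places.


The odds are p/(1-p) = 0.2757 / 0.7243 = 0.3806.
logit(p) = ln(0.3806) = -0.9659.

-0.9659


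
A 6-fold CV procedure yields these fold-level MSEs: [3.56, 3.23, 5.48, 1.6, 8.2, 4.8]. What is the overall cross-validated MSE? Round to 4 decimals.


Add all fold MSEs: 26.8700.
Divide by k = 6: 26.8700/6 = 4.4783.

4.4783


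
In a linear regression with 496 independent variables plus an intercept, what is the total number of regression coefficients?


Each predictor gets one coefficient, plus one intercept.
Total parameters = 496 + 1 = 497.

497


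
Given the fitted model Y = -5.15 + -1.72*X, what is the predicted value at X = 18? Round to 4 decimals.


Plug X = 18 into Y = -5.15 + -1.72*X:
Y = -5.15 + -30.9600 = -36.1100.

-36.1100


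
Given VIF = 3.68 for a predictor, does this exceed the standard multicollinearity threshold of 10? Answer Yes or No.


Compare VIF = 3.68 to the threshold of 10.
3.68 < 10, so the answer is No.

No


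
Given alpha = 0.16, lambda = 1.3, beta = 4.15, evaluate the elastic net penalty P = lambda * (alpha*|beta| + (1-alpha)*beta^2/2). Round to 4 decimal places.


alpha * |beta| = 0.16 * 4.15 = 0.6640.
(1-alpha) * beta^2/2 = 0.84 * 17.2225/2 = 7.2335.
Total = 1.3 * (0.6640 + 7.2335) = 10.2667.

10.2667


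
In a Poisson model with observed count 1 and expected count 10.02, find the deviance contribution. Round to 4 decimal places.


y/mu = 1/10.02 = 0.099800 (approx.), and ln(1/10.02) = -2.304583.
y * ln(y/mu) = 1 * -2.304583 = -2.304583.
y - mu = -9.02.
D = 2 * (-2.304583 - -9.02) = 13.430834, which rounds to 13.4308.

13.4308


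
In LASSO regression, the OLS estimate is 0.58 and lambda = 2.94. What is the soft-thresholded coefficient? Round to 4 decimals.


Absolute value: |0.58| = 0.58.
Compare to lambda = 2.94.
Since |beta| <= lambda, the coefficient is set to 0.

0.0000


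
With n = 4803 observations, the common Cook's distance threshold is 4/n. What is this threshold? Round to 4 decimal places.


Cook's distance cutoff = 4/n = 4/4803.
= 0.0008.

0.0008


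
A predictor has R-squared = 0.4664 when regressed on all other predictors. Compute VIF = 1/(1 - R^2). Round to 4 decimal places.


VIF = 1 / (1 - 0.4664).
= 1 / 0.5336 = 1.8741.

1.8741


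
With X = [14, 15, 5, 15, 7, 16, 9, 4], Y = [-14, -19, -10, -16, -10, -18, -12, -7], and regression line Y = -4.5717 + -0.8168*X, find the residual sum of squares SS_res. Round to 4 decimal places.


Compute predicted values, then residuals = yi - yhat_i.
Residuals: [2.0069, -2.1763, -1.3443, 0.8237, 0.2893, -0.3595, -0.0771, 0.8389].
SSres = sum(residual^2) = 12.1722.

12.1722


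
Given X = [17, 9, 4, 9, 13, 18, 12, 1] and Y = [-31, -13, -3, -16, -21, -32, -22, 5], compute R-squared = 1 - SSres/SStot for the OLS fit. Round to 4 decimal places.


Fit the OLS line: b0 = 5.8426, b1 = -2.1656.
SSres = 14.1907.
SStot = 1157.8750.
R^2 = 1 - 14.1907/1157.8750 = 0.9877.

0.9877


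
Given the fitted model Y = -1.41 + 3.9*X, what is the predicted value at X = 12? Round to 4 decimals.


Predicted value:
Y = -1.41 + (3.9)(12) = -1.41 + 46.8000 = 45.3900.

45.3900


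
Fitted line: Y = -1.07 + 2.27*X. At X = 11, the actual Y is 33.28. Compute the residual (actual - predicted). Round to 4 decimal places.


Fitted value at X = 11 is yhat = -1.07 + 2.27*11 = 23.9000.
Residual = 33.28 - 23.9000 = 9.3800.

9.3800


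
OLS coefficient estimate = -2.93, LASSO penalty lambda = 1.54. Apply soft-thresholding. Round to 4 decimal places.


Check: |-2.93| = 2.93 vs lambda = 1.54.
Since |beta| > lambda, coefficient = sign(beta)*(|beta| - lambda) = -1.3900.
Soft-thresholded coefficient = -1.3900.

-1.3900


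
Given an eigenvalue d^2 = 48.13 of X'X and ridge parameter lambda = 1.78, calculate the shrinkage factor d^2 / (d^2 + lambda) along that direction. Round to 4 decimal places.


Denominator = d^2 + lambda = 48.13 + 1.78 = 49.9100.
Shrinkage = 48.13 / 49.9100 = 0.9643.

0.9643


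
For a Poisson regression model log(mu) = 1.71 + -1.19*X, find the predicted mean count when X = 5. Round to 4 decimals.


Linear predictor: eta = 1.71 + (-1.19)(5) = -4.2400.
Expected count: mu = exp(-4.2400) = 0.0144.

0.0144


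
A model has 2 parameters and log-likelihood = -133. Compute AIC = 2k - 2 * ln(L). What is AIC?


AIC = 2k - 2*loglik = 2(2) - 2(-133).
= 4 + 266 = 270.

270


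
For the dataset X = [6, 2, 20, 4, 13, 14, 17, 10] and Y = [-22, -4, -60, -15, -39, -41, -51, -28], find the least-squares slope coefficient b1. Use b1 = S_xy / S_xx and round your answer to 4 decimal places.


Calculate xbar = 10.7500, ybar = -32.5000.
S_xx = 285.5000, S_xy = -833.0000.
Using b1 = S_xy / S_xx = -833.0000 / 285.5000, we get b1 = -2.9177.

-2.9177


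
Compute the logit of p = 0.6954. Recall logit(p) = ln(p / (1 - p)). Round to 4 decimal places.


The odds are p/(1-p) = 0.6954 / 0.3046 = 2.2830.
logit(p) = ln(2.2830) = 0.8255.

0.8255


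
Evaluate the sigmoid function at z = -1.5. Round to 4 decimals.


exp(1.5000) = 4.4817.
1 + exp(-z) = 5.4817.
sigmoid = 1/5.4817 = 0.1824.

0.1824


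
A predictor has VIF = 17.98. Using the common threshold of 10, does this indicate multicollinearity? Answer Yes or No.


Check: VIF = 17.98 vs threshold = 10.
Since 17.98 >= 10, the answer is Yes.

Yes


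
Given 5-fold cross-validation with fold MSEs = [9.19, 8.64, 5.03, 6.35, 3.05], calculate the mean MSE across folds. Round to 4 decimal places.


Sum of fold MSEs = 32.2600.
Average = 32.2600 / 5 = 6.4520.

6.4520


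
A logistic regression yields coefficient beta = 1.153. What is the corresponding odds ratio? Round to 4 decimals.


Odds ratio = exp(beta) = exp(1.153).
= 3.1677.

3.1677


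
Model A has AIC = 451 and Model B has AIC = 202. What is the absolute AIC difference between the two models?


Compute |451 - 202| = 249.
Model B has the smaller AIC.

249


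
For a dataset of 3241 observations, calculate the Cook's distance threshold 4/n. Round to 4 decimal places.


The threshold is 4/n.
4/3241 = 0.0012.

0.0012


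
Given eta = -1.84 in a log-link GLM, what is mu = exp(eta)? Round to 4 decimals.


Apply the inverse link:
mu = e^-1.84 = 0.1588.

0.1588


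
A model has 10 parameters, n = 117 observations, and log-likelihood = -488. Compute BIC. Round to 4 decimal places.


Compute k*ln(n) = 10*ln(117) = 10*4.762174 = 47.621740.
Then -2*loglik = 976.
BIC = 47.621740 + 976 = 1023.621740, which rounds to 1023.6217.

1023.6217


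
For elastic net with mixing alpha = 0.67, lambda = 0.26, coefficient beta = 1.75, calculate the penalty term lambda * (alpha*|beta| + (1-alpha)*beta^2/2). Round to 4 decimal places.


Compute:
L1 = 0.67 * 1.75 = 1.1725.
L2 = 0.33 * 1.75^2 / 2 = 0.5053.
Penalty = 0.26 * (1.1725 + 0.5053) = 0.4362.

0.4362


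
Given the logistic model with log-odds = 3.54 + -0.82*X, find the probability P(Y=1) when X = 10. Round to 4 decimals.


Linear predictor: z = 3.54 + -0.82 * 10 = -4.6600.
P = 1/(1 + exp(4.6600)) = 1/(1 + 105.6361) = 0.0094.

0.0094


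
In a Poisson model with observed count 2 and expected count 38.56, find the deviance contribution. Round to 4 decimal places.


First: ln(2/38.56) = -2.959068.
Then: 2 * -2.959068 = -5.918136.
y - mu = 2 - 38.56 = -36.56.
D = 2(-5.918136 - -36.56) = 61.283728, which rounds to 61.2837.

61.2837


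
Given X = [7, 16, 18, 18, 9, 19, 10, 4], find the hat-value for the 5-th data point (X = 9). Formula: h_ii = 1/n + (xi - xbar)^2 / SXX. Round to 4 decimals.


n = 8, xbar = 12.6250.
SXX = sum((xi - xbar)^2) = 235.8750.
h = 1/8 + (9 - 12.6250)^2 / 235.8750 = 0.1807.

0.1807


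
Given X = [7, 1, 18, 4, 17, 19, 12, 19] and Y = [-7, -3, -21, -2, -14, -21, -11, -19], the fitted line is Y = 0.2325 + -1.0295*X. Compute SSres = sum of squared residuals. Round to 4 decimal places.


Predicted values from Y = 0.2325 + -1.0295*X.
Residuals: [-0.0260, -2.2030, -2.7015, 1.8855, 3.2690, -1.6720, 1.1215, 0.3280].
SSres = 30.5544.

30.5544


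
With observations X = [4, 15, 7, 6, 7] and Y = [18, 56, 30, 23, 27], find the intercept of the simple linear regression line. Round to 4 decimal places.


Compute b1 = 3.5000 from the OLS formula.
With xbar = 7.8000 and ybar = 30.8000, the intercept is:
b0 = 30.8000 - 3.5000 * 7.8000 = 3.5000.

3.5000


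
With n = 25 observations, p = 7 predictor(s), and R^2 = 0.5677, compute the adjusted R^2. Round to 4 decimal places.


Adjusted R^2 = 1 - (1 - R^2) * (n-1)/(n-p-1).
(1 - R^2) = 0.4323.
(n-1)/(n-p-1) = 24/17.
(1 - R^2) * (n-1) = 0.4323 * 24 = 10.3752.
Divide by (n-p-1): 10.3752 / 17 = 0.6103.
Adj R^2 = 1 - 0.6103 = 0.3897.

0.3897


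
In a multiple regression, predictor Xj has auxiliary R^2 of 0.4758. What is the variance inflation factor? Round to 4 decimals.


Denominator: 1 - 0.4758 = 0.5242.
VIF = 1 / 0.5242 = 1.9077.

1.9077


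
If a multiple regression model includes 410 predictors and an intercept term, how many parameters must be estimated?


Each predictor gets one coefficient, plus one intercept.
Total parameters = 410 + 1 = 411.

411


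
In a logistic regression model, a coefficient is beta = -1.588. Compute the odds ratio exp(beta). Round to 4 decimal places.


The odds ratio is computed as:
OR = e^(-1.588) = 0.2043.

0.2043


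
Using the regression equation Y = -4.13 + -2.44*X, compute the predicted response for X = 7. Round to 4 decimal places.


Plug X = 7 into Y = -4.13 + -2.44*X:
Y = -4.13 + -17.0800 = -21.2100.

-21.2100


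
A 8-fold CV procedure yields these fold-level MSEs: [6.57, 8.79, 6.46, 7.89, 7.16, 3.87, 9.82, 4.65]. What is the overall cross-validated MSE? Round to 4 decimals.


Total MSE across folds = 55.2100.
CV-MSE = 55.2100/8 = 6.9013.

6.9013


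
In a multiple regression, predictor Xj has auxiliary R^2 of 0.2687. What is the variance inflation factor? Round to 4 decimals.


VIF = 1 / (1 - 0.2687).
= 1 / 0.7313 = 1.3674.

1.3674


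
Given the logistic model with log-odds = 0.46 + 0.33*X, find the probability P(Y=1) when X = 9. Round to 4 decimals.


Linear predictor: z = 0.46 + 0.33 * 9 = 3.4300.
P = 1/(1 + exp(-3.4300)) = 1/(1 + 0.0324) = 0.9686.

0.9686


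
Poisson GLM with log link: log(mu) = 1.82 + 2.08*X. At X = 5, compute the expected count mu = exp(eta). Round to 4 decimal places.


Compute eta = 1.82 + 2.08 * 5 = 12.2200.
Apply inverse link: mu = e^12.2200 = 202804.9584.

202804.9584


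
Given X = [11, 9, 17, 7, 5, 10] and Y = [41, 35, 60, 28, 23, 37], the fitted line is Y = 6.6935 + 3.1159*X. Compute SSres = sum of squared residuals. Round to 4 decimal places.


Predicted values from Y = 6.6935 + 3.1159*X.
Residuals: [0.0316, 0.2634, 0.3362, -0.5048, 0.7270, -0.8525].
SSres = 1.6935.

1.6935


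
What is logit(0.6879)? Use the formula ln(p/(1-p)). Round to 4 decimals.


1 - p = 0.3121.
p/(1-p) = 2.2041.
logit = ln(2.2041) = 0.7903.

0.7903


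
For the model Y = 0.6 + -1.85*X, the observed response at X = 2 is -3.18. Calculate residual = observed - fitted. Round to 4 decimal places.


Fitted value at X = 2 is yhat = 0.6 + -1.85*2 = -3.1000.
Residual = -3.18 - -3.1000 = -0.0800.

-0.0800


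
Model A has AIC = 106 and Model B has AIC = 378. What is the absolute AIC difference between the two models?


Compute |106 - 378| = 272.
Model A has the smaller AIC.

272


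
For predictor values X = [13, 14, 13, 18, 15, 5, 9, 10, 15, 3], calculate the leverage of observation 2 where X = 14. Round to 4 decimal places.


Compute xbar = 11.5000 with n = 10 observations.
SXX = 200.5000.
Leverage = 1/10 + (14 - 11.5000)^2/200.5000 = 0.1312.

0.1312


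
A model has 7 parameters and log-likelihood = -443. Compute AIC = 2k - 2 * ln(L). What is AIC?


AIC = 2k - 2*loglik = 2(7) - 2(-443).
= 14 + 886 = 900.

900


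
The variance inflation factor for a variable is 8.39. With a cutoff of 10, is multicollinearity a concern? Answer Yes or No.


The threshold is 10.
VIF = 8.39 is < 10.
Multicollinearity indication: No.

No


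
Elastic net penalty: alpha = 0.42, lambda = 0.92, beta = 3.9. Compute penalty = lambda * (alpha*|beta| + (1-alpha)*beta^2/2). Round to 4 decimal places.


alpha * |beta| = 0.42 * 3.9 = 1.6380.
(1-alpha) * beta^2/2 = 0.58 * 15.2100/2 = 4.4109.
Total = 0.92 * (1.6380 + 4.4109) = 5.5650.

5.5650


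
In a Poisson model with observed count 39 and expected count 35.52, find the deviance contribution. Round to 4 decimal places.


First: ln(39/35.52) = 0.093466.
Then: 39 * 0.093466 = 3.645174.
y - mu = 39 - 35.52 = 3.48.
D = 2(3.645174 - 3.48) = 0.330348, which rounds to 0.3303.

0.3303


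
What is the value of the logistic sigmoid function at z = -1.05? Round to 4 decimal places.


exp(1.0500) = 2.8577.
1 + exp(-z) = 3.8577.
sigmoid = 1/3.8577 = 0.2592.

0.2592


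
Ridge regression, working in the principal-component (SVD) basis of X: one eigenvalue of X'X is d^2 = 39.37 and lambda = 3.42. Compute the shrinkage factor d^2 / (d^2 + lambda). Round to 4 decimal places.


Compute the denominator: 39.37 + 3.42 = 42.7900.
Shrinkage factor = 39.37 / 42.7900 = 0.9201.

0.9201


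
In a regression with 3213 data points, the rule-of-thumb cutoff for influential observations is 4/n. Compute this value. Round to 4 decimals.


The threshold is 4/n.
4/3213 = 0.0012.

0.0012


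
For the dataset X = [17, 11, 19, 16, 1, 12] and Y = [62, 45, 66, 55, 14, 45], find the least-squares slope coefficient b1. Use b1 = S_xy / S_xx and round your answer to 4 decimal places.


Calculate xbar = 12.6667, ybar = 47.8333.
S_xx = 209.3333, S_xy = 601.6667.
Using b1 = S_xy / S_xx = 601.6667 / 209.3333, we get b1 = 2.8742.

2.8742


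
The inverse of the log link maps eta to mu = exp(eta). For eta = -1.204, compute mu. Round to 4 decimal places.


The inverse log link gives:
mu = exp(-1.204) = 0.3000.

0.3000


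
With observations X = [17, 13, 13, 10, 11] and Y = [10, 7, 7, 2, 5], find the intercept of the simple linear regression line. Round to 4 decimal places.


First find the slope: b1 = 1.0486.
Means: xbar = 12.8000, ybar = 6.2000.
b0 = ybar - b1 * xbar = 6.2000 - 1.0486 * 12.8000 = -7.2222.

-7.2222


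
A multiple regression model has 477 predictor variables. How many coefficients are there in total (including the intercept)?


Each predictor gets one coefficient, plus one intercept.
Total parameters = 477 + 1 = 478.

478


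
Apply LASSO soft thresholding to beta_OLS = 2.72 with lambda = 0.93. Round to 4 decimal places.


|beta_OLS| = 2.72.
lambda = 0.93.
Since |beta| > lambda, coefficient = sign(beta)*(|beta| - lambda) = 1.7900.
Result = 1.7900.

1.7900


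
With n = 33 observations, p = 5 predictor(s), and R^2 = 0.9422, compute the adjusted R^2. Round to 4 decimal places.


Using the formula:
(1 - 0.9422) = 0.0578.
Multiply by 32/27: 0.0578 * 32 = 1.8496, then 1.8496 / 27 = 0.0685.
Adj R^2 = 1 - 0.0685 = 0.9315.

0.9315


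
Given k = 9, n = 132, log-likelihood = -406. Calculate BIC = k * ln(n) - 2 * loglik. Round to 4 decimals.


Compute k*ln(n) = 9*ln(132) = 9*4.882802 = 43.945218.
Then -2*loglik = 812.
BIC = 43.945218 + 812 = 855.945218, which rounds to 855.9452.

855.9452


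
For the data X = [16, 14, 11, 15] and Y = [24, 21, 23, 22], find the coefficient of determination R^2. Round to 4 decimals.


After computing the OLS fit (b0=21.5000, b1=0.0714):
SSres = 4.9286, SStot = 5.0000.
R^2 = 1 - 4.9286/5.0000 = 0.0143.

0.0143


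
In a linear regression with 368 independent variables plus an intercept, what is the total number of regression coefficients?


Each predictor gets one coefficient, plus one intercept.
Total parameters = 368 + 1 = 369.

369


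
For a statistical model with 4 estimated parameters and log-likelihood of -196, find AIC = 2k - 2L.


Compute:
2k = 2*4 = 8.
-2*loglik = -2*(-196) = 392.
AIC = 8 + 392 = 400.

400


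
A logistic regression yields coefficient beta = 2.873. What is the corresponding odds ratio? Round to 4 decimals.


Odds ratio = exp(beta) = exp(2.873).
= 17.6900.

17.6900


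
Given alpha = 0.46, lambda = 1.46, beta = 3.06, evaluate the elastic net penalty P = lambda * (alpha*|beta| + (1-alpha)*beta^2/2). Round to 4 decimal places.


Compute:
L1 = 0.46 * 3.06 = 1.4076.
L2 = 0.54 * 3.06^2 / 2 = 2.5282.
Penalty = 1.46 * (1.4076 + 2.5282) = 5.7462.

5.7462


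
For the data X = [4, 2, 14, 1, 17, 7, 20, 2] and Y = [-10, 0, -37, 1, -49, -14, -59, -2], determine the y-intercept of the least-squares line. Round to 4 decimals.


First find the slope: b1 = -3.1373.
Means: xbar = 8.3750, ybar = -21.2500.
b0 = ybar - b1 * xbar = -21.2500 - -3.1373 * 8.3750 = 5.0248.

5.0248


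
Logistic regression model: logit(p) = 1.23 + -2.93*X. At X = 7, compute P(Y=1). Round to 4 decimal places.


Compute z = 1.23 + (-2.93)(7) = -19.2800.
exp(-z) = 236155253.3790.
P = 1/(1 + 236155253.3790) = 0.0000.

0.0000


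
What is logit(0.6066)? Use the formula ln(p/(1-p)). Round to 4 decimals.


The odds are p/(1-p) = 0.6066 / 0.3934 = 1.5419.
logit(p) = ln(1.5419) = 0.4330.

0.4330


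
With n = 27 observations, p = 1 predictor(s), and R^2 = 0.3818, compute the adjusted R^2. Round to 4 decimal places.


Adjusted R^2 = 1 - (1 - R^2) * (n-1)/(n-p-1).
(1 - R^2) = 0.6182.
(n-1)/(n-p-1) = 26/25.
(1 - R^2) * (n-1) = 0.6182 * 26 = 16.0732.
Divide by (n-p-1): 16.0732 / 25 = 0.6429.
Adj R^2 = 1 - 0.6429 = 0.3571.

0.3571


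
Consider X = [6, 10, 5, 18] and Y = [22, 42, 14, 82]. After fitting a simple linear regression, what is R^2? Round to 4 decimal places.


Fit the OLS line: b0 = -10.0764, b1 = 5.1360.
SSres = 4.8115.
SStot = 2768.0000.
R^2 = 1 - 4.8115/2768.0000 = 0.9983.

0.9983


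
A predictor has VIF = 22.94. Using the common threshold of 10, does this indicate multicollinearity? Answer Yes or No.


The threshold is 10.
VIF = 22.94 is >= 10.
Multicollinearity indication: Yes.

Yes


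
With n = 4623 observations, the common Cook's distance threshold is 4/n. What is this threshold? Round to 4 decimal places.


The threshold is 4/n.
4/4623 = 0.0009.

0.0009


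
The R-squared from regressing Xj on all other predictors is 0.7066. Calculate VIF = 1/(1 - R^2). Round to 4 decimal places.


Denominator: 1 - 0.7066 = 0.2934.
VIF = 1 / 0.2934 = 3.4083.

3.4083


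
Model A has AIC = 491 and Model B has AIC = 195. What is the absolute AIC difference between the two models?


Absolute difference = |491 - 195| = 296.
The model with lower AIC (B) is preferred.

296


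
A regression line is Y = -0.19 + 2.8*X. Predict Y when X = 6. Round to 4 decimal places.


Substitute X = 6 into the equation:
Y = -0.19 + 2.8 * 6 = -0.19 + 16.8000 = 16.6100.

16.6100


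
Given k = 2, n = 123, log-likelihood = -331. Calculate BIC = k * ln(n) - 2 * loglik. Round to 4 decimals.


k * ln(n) = 2 * ln(123) = 2 * 4.812184 = 9.624368.
-2 * loglik = -2 * (-331) = 662.
BIC = 9.624368 + 662 = 671.624368, which rounds to 671.6244.

671.6244


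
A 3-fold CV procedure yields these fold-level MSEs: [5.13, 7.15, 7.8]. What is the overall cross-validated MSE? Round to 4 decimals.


Sum of fold MSEs = 20.0800.
Average = 20.0800 / 3 = 6.6933.

6.6933


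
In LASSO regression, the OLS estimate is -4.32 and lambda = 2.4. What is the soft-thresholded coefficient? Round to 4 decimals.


|beta_OLS| = 4.32.
lambda = 2.4.
Since |beta| > lambda, coefficient = sign(beta)*(|beta| - lambda) = -1.9200.
Result = -1.9200.

-1.9200


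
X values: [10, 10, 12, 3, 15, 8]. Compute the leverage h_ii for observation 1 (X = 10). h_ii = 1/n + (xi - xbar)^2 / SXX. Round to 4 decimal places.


n = 6, xbar = 9.6667.
SXX = sum((xi - xbar)^2) = 81.3333.
h = 1/6 + (10 - 9.6667)^2 / 81.3333 = 0.1680.

0.1680


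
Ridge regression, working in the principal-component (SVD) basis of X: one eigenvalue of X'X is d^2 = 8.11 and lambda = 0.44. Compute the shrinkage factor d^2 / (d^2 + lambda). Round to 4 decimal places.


Denominator = d^2 + lambda = 8.11 + 0.44 = 8.5500.
Shrinkage = 8.11 / 8.5500 = 0.9485.

0.9485


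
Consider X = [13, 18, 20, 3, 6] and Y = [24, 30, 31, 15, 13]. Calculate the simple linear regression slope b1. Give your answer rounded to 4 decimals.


The sample means are xbar = 12.0000 and ybar = 22.6000.
Compute S_xx = 218.0000 and S_xy = 239.0000.
Slope b1 = S_xy / S_xx = 239.0000 / 218.0000 = 1.0963.

1.0963


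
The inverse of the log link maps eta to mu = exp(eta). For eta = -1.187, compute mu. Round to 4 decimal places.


Apply the inverse link:
mu = e^-1.187 = 0.3051.

0.3051


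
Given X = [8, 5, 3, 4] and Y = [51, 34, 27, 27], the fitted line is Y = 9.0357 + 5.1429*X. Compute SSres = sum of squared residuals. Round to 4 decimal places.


Compute predicted values, then residuals = yi - yhat_i.
Residuals: [0.8211, -0.7502, 2.5356, -2.6073].
SSres = sum(residual^2) = 14.4643.

14.4643


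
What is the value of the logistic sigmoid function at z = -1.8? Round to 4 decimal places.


Compute exp(1.8000) = 6.0496.
Sigmoid = 1 / (1 + 6.0496) = 1 / 7.0496 = 0.1419.

0.1419
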